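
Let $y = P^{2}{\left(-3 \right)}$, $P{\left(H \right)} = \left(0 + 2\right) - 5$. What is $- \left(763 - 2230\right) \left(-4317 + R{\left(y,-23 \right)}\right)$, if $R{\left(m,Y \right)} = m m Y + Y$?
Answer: $-9099801$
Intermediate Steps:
$P{\left(H \right)} = -3$ ($P{\left(H \right)} = 2 - 5 = -3$)
$y = 9$ ($y = \left(-3\right)^{2} = 9$)
$R{\left(m,Y \right)} = Y + Y m^{2}$ ($R{\left(m,Y \right)} = m^{2} Y + Y = Y m^{2} + Y = Y + Y m^{2}$)
$- \left(763 - 2230\right) \left(-4317 + R{\left(y,-23 \right)}\right) = - \left(763 - 2230\right) \left(-4317 - 23 \left(1 + 9^{2}\right)\right) = - \left(-1467\right) \left(-4317 - 23 \left(1 + 81\right)\right) = - \left(-1467\right) \left(-4317 - 1886\right) = - \left(-1467\right) \left(-6203\right) = \left(-1\right) 9099801 = -9099801$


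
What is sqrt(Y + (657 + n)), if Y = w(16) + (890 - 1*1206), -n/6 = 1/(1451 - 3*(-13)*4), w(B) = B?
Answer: sqrt(921924651)/1607 ≈ 18.894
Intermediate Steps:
n = -6/1607 (n = -6/(1451 - 3*(-13)*4) = -6/(1451 + 39*4) = -6/(1451 + 156) = -6/1607 ≈ -0.0037337)
Y = -300 (Y = 16 + (890 - 1*1206) = 16 + (890 - 1206) = 16 - 316 = -300)
sqrt(Y + (657 + n)) = sqrt(-300 + (657 - 6/1607)) = sqrt(-300 + 1055793/1607) = sqrt(573693/1607) = sqrt(921924651)/1607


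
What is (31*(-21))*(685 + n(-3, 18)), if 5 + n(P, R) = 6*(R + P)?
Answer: -501270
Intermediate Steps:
n(P, R) = -5 + 6*P + 6*R (n(P, R) = -5 + 6*(R + P) = -5 + 6*(P + R) = -5 + (6*P + 6*R) = -5 + 6*P + 6*R)
(31*(-21))*(685 + n(-3, 18)) = (31*(-21))*(685 + (-5 + 6*(-3) + 6*18)) = -651*(685 + (-5 - 18 + 108)) = -651*(685 + 85) = -651*770 = -501270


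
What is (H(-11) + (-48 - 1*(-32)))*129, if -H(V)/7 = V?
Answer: 7869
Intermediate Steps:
H(V) = -7*V
(H(-11) + (-48 - 1*(-32)))*129 = (-7*(-11) + (-48 - 1*(-32)))*129 = (77 + (-48 + 32))*129 = (77 - 16)*129 = 61*129 = 7869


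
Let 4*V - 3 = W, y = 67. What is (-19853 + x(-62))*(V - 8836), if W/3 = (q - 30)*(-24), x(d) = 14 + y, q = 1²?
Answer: 164369579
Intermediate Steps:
q = 1
x(d) = 81 (x(d) = 14 + 67 = 81)
W = 2088 (W = 3*((1 - 30)*(-24)) = 3*(-29*(-24)) = 3*696 = 2088)
V = 2091/4 (V = ¾ + (¼)*2088 = ¾ + 522 = 2091/4 ≈ 522.75)
(-19853 + x(-62))*(V - 8836) = (-19853 + 81)*(2091/4 - 8836) = -19772*(-33253/4) = 164369579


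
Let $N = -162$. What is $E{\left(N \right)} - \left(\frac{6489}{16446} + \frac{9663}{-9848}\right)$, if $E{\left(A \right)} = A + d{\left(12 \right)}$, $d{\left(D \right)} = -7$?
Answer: $- \frac{4546043521}{26993368} \approx -168.41$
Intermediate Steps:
$E{\left(A \right)} = -7 + A$ ($E{\left(A \right)} = A - 7 = -7 + A$)
$E{\left(N \right)} - \left(\frac{6489}{16446} + \frac{9663}{-9848}\right) = \left(-7 - 162\right) - \left(\frac{6489}{16446} + \frac{9663}{-9848}\right) = -169 - \left(6489 \cdot \frac{1}{16446} + 9663 \left(- \frac{1}{9848}\right)\right) = -169 - \left(\frac{2163}{5482} - \frac{9663}{9848}\right) = -169 - - \frac{15835671}{26993368} = -169 + \frac{15835671}{26993368} = - \frac{4546043521}{26993368}$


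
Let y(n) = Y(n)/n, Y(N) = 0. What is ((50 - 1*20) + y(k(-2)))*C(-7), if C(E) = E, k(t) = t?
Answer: -210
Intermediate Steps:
y(n) = 0 (y(n) = 0/n = 0)
((50 - 1*20) + y(k(-2)))*C(-7) = ((50 - 1*20) + 0)*(-7) = ((50 - 20) + 0)*(-7) = (30 + 0)*(-7) = 30*(-7) = -210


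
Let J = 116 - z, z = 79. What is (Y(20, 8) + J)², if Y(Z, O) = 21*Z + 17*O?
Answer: 351649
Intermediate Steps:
Y(Z, O) = 17*O + 21*Z
J = 37 (J = 116 - 1*79 = 116 - 79 = 37)
(Y(20, 8) + J)² = ((17*8 + 21*20) + 37)² = ((136 + 420) + 37)² = (556 + 37)² = 593² = 351649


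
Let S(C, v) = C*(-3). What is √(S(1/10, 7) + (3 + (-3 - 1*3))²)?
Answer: √870/10 ≈ 2.9496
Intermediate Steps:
S(C, v) = -3*C
√(S(1/10, 7) + (3 + (-3 - 1*3))²) = √(-3/10 + (3 + (-3 - 1*3))²) = √(-3/10 + (3 + (-3 - 3))²) = √(-3*⅒ + (3 - 6)²) = √(-3/10 + (-3)²) = √(-3/10 + 9) = √(87/10) = √870/10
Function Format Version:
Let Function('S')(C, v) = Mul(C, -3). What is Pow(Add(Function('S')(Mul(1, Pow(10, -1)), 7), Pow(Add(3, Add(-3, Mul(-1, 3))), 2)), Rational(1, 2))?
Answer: Mul(Rational(1, 10), Pow(870, Rational(1, 2))) ≈ 2.9496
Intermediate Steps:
Function('S')(C, v) = Mul(-3, C)
Pow(Add(Function('S')(Mul(1, Pow(10, -1)), 7), Pow(Add(3, Add(-3, Mul(-1, 3))), 2)), Rational(1, 2)) = Pow(Add(Mul(-3, Mul(1, Pow(10, -1))), Pow(Add(3, Add(-3, Mul(-1, 3))), 2)), Rational(1, 2)) = Pow(Add(Mul(-3, Mul(1, Rational(1, 10))), Pow(Add(3, Add(-3, -3)), 2)), Rational(1, 2)) = Pow(Add(Mul(-3, Rational(1, 10)), Pow(Add(3, -6), 2)), Rational(1, 2)) = Pow(Add(Rational(-3, 10), Pow(-3, 2)), Rational(1, 2)) = Pow(Add(Rational(-3, 10), 9), Rational(1, 2)) = Pow(Rational(87, 10), Rational(1, 2)) = Mul(Rational(1, 10), Pow(870, Rational(1, 2)))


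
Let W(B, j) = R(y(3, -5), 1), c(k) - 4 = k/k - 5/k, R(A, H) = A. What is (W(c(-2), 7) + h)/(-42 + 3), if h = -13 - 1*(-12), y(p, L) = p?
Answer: -2/39 ≈ -0.051282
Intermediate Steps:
c(k) = 5 - 5/k (c(k) = 4 + (k/k - 5/k) = 4 + (1 - 5/k) = 5 - 5/k)
W(B, j) = 3
h = -1 (h = -13 + 12 = -1)
(W(c(-2), 7) + h)/(-42 + 3) = (3 - 1)/(-42 + 3) = 2/(-39) = -1/39*2 = -2/39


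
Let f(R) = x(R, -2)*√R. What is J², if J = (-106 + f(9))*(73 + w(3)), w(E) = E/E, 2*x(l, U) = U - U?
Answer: 61528336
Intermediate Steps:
x(l, U) = 0 (x(l, U) = (U - U)/2 = (½)*0 = 0)
w(E) = 1
f(R) = 0 (f(R) = 0*√R = 0)
J = -7844 (J = (-106 + 0)*(73 + 1) = -106*74 = -7844)
J² = (-7844)² = 61528336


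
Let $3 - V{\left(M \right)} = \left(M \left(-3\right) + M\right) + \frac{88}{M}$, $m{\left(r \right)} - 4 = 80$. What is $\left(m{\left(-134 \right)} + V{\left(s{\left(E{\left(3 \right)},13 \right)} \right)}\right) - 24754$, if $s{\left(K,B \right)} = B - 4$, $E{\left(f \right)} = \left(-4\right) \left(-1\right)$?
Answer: $- \frac{221929}{9} \approx -24659.0$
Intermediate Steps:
$m{\left(r \right)} = 84$ ($m{\left(r \right)} = 4 + 80 = 84$)
$E{\left(f \right)} = 4$
$s{\left(K,B \right)} = -4 + B$ ($s{\left(K,B \right)} = B - 4 = -4 + B$)
$V{\left(M \right)} = 3 - \frac{88}{M} + 2 M$ ($V{\left(M \right)} = 3 - \left(\left(M \left(-3\right) + M\right) + \frac{88}{M}\right) = 3 - \left(\left(- 3 M + M\right) + \frac{88}{M}\right) = 3 - \left(- 2 M + \frac{88}{M}\right) = 3 + \left(- \frac{88}{M} + 2 M\right) = 3 - \frac{88}{M} + 2 M$)
$\left(m{\left(-134 \right)} + V{\left(s{\left(E{\left(3 \right)},13 \right)} \right)}\right) - 24754 = \left(84 + \left(3 - \frac{88}{-4 + 13} + 2 \left(-4 + 13\right)\right)\right) - 24754 = \left(84 + \left(3 - \frac{88}{9} + 2 \cdot 9\right)\right) - 24754 = \left(84 + \left(3 - \frac{88}{9} + 18\right)\right) - 24754 = \left(84 + \frac{101}{9}\right) - 24754 = \frac{857}{9} - 24754 = - \frac{221929}{9}$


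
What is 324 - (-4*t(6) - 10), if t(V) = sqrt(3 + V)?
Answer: 346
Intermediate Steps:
324 - (-4*t(6) - 10) = 324 - (-4*sqrt(3 + 6) - 10) = 324 - (-4*sqrt(9) - 10) = 324 - (-4*3 - 10) = 324 - (-12 - 10) = 324 - 1*(-22) = 324 + 22 = 346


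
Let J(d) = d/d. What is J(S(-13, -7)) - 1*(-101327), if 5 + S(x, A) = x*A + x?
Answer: 101328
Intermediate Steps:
S(x, A) = -5 + x + A*x (S(x, A) = -5 + (x*A + x) = -5 + (A*x + x) = -5 + (x + A*x) = -5 + x + A*x)
J(d) = 1
J(S(-13, -7)) - 1*(-101327) = 1 - 1*(-101327) = 1 + 101327 = 101328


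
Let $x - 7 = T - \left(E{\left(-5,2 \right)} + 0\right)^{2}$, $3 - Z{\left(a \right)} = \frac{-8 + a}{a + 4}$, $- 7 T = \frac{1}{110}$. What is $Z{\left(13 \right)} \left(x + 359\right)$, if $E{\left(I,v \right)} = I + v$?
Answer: $\frac{6322447}{6545} \approx 966.0$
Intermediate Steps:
$T = - \frac{1}{770}$ ($T = - \frac{1}{7 \cdot 110} = \left(- \frac{1}{7}\right) \frac{1}{110} = - \frac{1}{770} \approx -0.0012987$)
$Z{\left(a \right)} = 3 - \frac{-8 + a}{4 + a}$ ($Z{\left(a \right)} = 3 - \frac{-8 + a}{a + 4} = 3 - \frac{-8 + a}{4 + a}$)
$x = - \frac{1541}{770}$ ($x = 7 - \left(\frac{1}{770} + \left(\left(-5 + 2\right) + 0\right)^{2}\right) = 7 - \left(\frac{1}{770} + \left(-3 + 0\right)^{2}\right) = 7 - \frac{6931}{770} = - \frac{1541}{770} \approx -2.0013$)
$Z{\left(13 \right)} \left(x + 359\right) = \frac{2 \left(10 + 13\right)}{4 + 13} \left(- \frac{1541}{770} + 359\right) = 2 \cdot \frac{1}{17} \cdot 23 \cdot \frac{274889}{770} = \frac{46}{17} \cdot \frac{274889}{770} = \frac{6322447}{6545}$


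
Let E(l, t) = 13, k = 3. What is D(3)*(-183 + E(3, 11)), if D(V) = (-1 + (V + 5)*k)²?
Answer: -89930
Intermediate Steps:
D(V) = (14 + 3*V)² (D(V) = (-1 + (V + 5)*3)² = (-1 + (5 + V)*3)² = (-1 + (15 + 3*V))² = (14 + 3*V)²)
D(3)*(-183 + E(3, 11)) = (14 + 3*3)²*(-183 + 13) = (14 + 9)²*(-170) = 23²*(-170) = 529*(-170) = -89930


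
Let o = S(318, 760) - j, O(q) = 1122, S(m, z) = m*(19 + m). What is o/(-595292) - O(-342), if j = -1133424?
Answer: -334579107/297646 ≈ -1124.1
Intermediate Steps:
o = 1240590 (o = 318*(19 + 318) - 1*(-1133424) = 318*337 + 1133424 = 107166 + 1133424 = 1240590)
o/(-595292) - O(-342) = 1240590/(-595292) - 1*1122 = 1240590*(-1/595292) - 1122 = -620295/297646 - 1122 = -334579107/297646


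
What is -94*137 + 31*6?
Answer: -12692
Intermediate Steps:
-94*137 + 31*6 = -12878 + 186 = -12692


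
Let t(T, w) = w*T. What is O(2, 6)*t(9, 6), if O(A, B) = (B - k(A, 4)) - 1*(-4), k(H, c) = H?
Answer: 432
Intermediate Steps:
t(T, w) = T*w
O(A, B) = 4 + B - A (O(A, B) = (B - A) - 1*(-4) = (B - A) + 4 = 4 + B - A)
O(2, 6)*t(9, 6) = (4 + 6 - 1*2)*(9*6) = (4 + 6 - 2)*54 = 8*54 = 432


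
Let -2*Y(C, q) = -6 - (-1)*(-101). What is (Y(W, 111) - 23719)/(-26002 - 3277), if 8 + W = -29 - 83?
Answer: 47331/58558 ≈ 0.80828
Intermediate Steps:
W = -120 (W = -8 + (-29 - 83) = -8 - 112 = -120)
Y(C, q) = 107/2 (Y(C, q) = -(-6 - (-1)*(-101))/2 = -(-6 - 1*101)/2 = -(-6 - 101)/2 = -½*(-107) = 107/2)
(Y(W, 111) - 23719)/(-26002 - 3277) = (107/2 - 23719)/(-26002 - 3277) = -47331/2/(-29279) = -47331/2*(-1/29279) = 47331/58558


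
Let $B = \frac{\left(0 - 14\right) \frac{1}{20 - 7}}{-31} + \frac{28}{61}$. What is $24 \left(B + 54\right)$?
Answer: $\frac{32150880}{24583} \approx 1307.8$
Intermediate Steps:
$B = \frac{12138}{24583}$ ($B = - \frac{14}{13} \left(- \frac{1}{31}\right) + 28 \cdot \frac{1}{61} = \left(-14\right) \frac{1}{13} \left(- \frac{1}{31}\right) + \frac{28}{61} = \left(- \frac{14}{13}\right) \left(- \frac{1}{31}\right) + \frac{28}{61} = \frac{14}{403} + \frac{28}{61} = \frac{12138}{24583} \approx 0.49376$)
$24 \left(B + 54\right) = 24 \left(\frac{12138}{24583} + 54\right) = 24 \cdot \frac{1339620}{24583} = \frac{32150880}{24583}$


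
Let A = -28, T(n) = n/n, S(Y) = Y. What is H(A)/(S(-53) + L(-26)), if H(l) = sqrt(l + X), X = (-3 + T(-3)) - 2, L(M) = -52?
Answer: -4*I*sqrt(2)/105 ≈ -0.053875*I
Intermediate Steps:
T(n) = 1
X = -4 (X = (-3 + 1) - 2 = -2 - 2 = -4)
H(l) = sqrt(-4 + l) (H(l) = sqrt(l - 4) = sqrt(-4 + l))
H(A)/(S(-53) + L(-26)) = sqrt(-4 - 28)/(-53 - 52) = sqrt(-32)/(-105) = (4*I*sqrt(2))*(-1/105) = -4*I*sqrt(2)/105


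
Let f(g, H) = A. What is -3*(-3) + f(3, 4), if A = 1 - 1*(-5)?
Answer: 15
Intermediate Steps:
A = 6 (A = 1 + 5 = 6)
f(g, H) = 6
-3*(-3) + f(3, 4) = -3*(-3) + 6 = 9 + 6 = 15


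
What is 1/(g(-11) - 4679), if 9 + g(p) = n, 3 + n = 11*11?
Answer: -1/4570 ≈ -0.00021882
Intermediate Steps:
n = 118 (n = -3 + 11*11 = -3 + 121 = 118)
g(p) = 109 (g(p) = -9 + 118 = 109)
1/(g(-11) - 4679) = 1/(109 - 4679) = 1/(-4570) = -1/4570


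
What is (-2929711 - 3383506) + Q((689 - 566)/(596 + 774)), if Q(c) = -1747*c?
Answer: -8649322171/1370 ≈ -6.3134e+6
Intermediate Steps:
(-2929711 - 3383506) + Q((689 - 566)/(596 + 774)) = (-2929711 - 3383506) - 1747*(689 - 566)/(596 + 774) = -6313217 - 214881/1370 = -8649322171/1370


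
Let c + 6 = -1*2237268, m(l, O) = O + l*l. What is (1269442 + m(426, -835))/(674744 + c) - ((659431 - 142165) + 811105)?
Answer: -2075620988713/1562530 ≈ -1.3284e+6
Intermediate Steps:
m(l, O) = O + l**2
c = -2237274 (c = -6 - 1*2237268 = -6 - 2237268 = -2237274)
(1269442 + m(426, -835))/(674744 + c) - ((659431 - 142165) + 811105) = (1269442 + (-835 + 426**2))/(674744 - 2237274) - ((659431 - 142165) + 811105) = (1269442 + (-835 + 181476))/(-1562530) - (517266 + 811105) = (1269442 + 180641)*(-1/1562530) - 1*1328371 = 1450083*(-1/1562530) - 1328371 = -1450083/1562530 - 1328371 = -2075620988713/1562530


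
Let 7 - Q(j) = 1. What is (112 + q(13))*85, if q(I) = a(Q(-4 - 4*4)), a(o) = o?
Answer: 10030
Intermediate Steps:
Q(j) = 6 (Q(j) = 7 - 1*1 = 7 - 1 = 6)
q(I) = 6
(112 + q(13))*85 = (112 + 6)*85 = 118*85 = 10030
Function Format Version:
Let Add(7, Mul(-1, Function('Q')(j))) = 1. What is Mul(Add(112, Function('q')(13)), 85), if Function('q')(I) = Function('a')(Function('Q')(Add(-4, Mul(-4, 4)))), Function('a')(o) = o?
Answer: 10030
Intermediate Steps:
Function('Q')(j) = 6 (Function('Q')(j) = Add(7, Mul(-1, 1)) = Add(7, -1) = 6)
Function('q')(I) = 6
Mul(Add(112, Function('q')(13)), 85) = Mul(Add(112, 6), 85) = Mul(118, 85) = 10030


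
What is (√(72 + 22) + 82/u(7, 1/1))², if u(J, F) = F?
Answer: (82 + √94)² ≈ 8408.0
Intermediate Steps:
(√(72 + 22) + 82/u(7, 1/1))² = (√(72 + 22) + 82/(1/1))² = (√94 + 82/1)² = (√94 + 82*1)² = (√94 + 82)² = (82 + √94)²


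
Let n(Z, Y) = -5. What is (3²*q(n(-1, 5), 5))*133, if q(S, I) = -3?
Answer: -3591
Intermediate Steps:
(3²*q(n(-1, 5), 5))*133 = (3²*(-3))*133 = (9*(-3))*133 = -27*133 = -3591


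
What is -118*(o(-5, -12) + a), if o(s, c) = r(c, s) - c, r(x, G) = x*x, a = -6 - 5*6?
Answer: -14160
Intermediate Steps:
a = -36 (a = -6 - 30 = -36)
r(x, G) = x²
o(s, c) = c² - c
-118*(o(-5, -12) + a) = -118*(-12*(-1 - 12) - 36) = -118*(-12*(-13) - 36) = -118*(156 - 36) = -118*120 = -14160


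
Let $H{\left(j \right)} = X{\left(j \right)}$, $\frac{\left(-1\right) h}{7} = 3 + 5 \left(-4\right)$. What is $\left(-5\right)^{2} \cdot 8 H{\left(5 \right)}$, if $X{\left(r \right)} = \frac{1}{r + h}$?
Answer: $\frac{50}{31} \approx 1.6129$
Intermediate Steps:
$h = 119$ ($h = - 7 \left(3 + 5 \left(-4\right)\right) = - 7 \left(3 - 20\right) = \left(-7\right) \left(-17\right) = 119$)
$X{\left(r \right)} = \frac{1}{119 + r}$ ($X{\left(r \right)} = \frac{1}{r + 119} = \frac{1}{119 + r}$)
$H{\left(j \right)} = \frac{1}{119 + j}$
$\left(-5\right)^{2} \cdot 8 H{\left(5 \right)} = \frac{\left(-5\right)^{2} \cdot 8}{119 + 5} = \frac{25 \cdot 8}{124} = 200 \cdot \frac{1}{124} = \frac{50}{31}$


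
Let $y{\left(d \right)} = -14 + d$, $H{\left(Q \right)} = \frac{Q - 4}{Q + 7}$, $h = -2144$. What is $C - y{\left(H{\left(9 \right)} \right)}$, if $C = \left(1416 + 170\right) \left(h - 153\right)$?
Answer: $- \frac{58288453}{16} \approx -3.643 \cdot 10^{6}$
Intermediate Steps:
$H{\left(Q \right)} = \frac{-4 + Q}{7 + Q}$
$C = -3643042$ ($C = \left(1416 + 170\right) \left(-2144 - 153\right) = 1586 \left(-2297\right) = -3643042$)
$C - y{\left(H{\left(9 \right)} \right)} = -3643042 - \left(-14 + \frac{-4 + 9}{7 + 9}\right) = -3643042 - \left(-14 + \frac{1}{16} \cdot 5\right) = -3643042 - \left(-14 + \frac{5}{16}\right) = -3643042 - - \frac{219}{16} = -3643042 + \frac{219}{16} = - \frac{58288453}{16}$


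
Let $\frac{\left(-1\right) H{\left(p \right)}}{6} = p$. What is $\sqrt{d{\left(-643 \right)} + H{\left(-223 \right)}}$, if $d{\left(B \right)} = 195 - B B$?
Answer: $2 i \sqrt{102979} \approx 641.81 i$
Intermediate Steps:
$H{\left(p \right)} = - 6 p$
$d{\left(B \right)} = 195 - B^{2}$
$\sqrt{d{\left(-643 \right)} + H{\left(-223 \right)}} = \sqrt{\left(195 - \left(-643\right)^{2}\right) - -1338} = \sqrt{\left(195 - 413449\right) + 1338} = \sqrt{-413254 + 1338} = \sqrt{-411916} = 2 i \sqrt{102979}$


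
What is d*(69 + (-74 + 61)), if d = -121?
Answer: -6776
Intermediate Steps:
d*(69 + (-74 + 61)) = -121*(69 + (-74 + 61)) = -121*(69 - 13) = -121*56 = -6776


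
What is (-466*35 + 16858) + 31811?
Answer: 32359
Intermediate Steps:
(-466*35 + 16858) + 31811 = (-16310 + 16858) + 31811 = 548 + 31811 = 32359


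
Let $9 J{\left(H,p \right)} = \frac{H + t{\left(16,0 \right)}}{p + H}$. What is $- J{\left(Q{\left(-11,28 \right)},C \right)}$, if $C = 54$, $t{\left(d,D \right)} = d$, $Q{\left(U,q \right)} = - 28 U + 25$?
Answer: $- \frac{349}{3483} \approx -0.1002$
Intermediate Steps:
$Q{\left(U,q \right)} = 25 - 28 U$
$J{\left(H,p \right)} = \frac{16 + H}{9 \left(H + p\right)}$ ($J{\left(H,p \right)} = \frac{\left(H + 16\right) \frac{1}{p + H}}{9} = \frac{\left(16 + H\right) \frac{1}{H + p}}{9} = \frac{\frac{1}{H + p} \left(16 + H\right)}{9} = \frac{16 + H}{9 \left(H + p\right)}$)
$- J{\left(Q{\left(-11,28 \right)},C \right)} = - \frac{16 + \left(25 - -308\right)}{9 \left(\left(25 - -308\right) + 54\right)} = - \frac{16 + \left(25 + 308\right)}{9 \left(\left(25 + 308\right) + 54\right)} = - \frac{16 + 333}{9 \left(333 + 54\right)} = - \frac{349}{9 \cdot 387} = \left(-1\right) \frac{349}{3483} = - \frac{349}{3483}$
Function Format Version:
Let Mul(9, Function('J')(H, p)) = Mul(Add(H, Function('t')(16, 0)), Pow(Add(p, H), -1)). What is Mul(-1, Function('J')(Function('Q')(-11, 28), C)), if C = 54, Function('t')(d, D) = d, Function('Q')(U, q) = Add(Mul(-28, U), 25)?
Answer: Rational(-349, 3483) ≈ -0.10020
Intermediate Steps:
Function('Q')(U, q) = Add(25, Mul(-28, U))
Function('J')(H, p) = Mul(Rational(1, 9), Pow(Add(H, p), -1), Add(16, H)) (Function('J')(H, p) = Mul(Rational(1, 9), Mul(Add(H, 16), Pow(Add(p, H), -1))) = Mul(Rational(1, 9), Mul(Add(16, H), Pow(Add(H, p), -1))) = Mul(Rational(1, 9), Mul(Pow(Add(H, p), -1), Add(16, H))) = Mul(Rational(1, 9), Pow(Add(H, p), -1), Add(16, H)))
Mul(-1, Function('J')(Function('Q')(-11, 28), C)) = Mul(-1, Mul(Rational(1, 9), Pow(Add(Add(25, Mul(-28, -11)), 54), -1), Add(16, Add(25, Mul(-28, -11))))) = Mul(-1, Mul(Rational(1, 9), Pow(Add(Add(25, 308), 54), -1), Add(16, Add(25, 308)))) = Mul(-1, Mul(Rational(1, 9), Pow(Add(333, 54), -1), Add(16, 333))) = Mul(-1, Mul(Rational(1, 9), Pow(387, -1), 349)) = Mul(-1, Mul(Rational(1, 9), Rational(1, 387), 349)) = Mul(-1, Rational(349, 3483)) = Rational(-349, 3483)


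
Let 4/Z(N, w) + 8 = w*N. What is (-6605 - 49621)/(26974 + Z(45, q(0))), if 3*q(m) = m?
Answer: -112452/53947 ≈ -2.0845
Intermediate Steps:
q(m) = m/3
Z(N, w) = 4/(-8 + N*w) (Z(N, w) = 4/(-8 + w*N) = 4/(-8 + N*w))
(-6605 - 49621)/(26974 + Z(45, q(0))) = (-6605 - 49621)/(26974 + 4/(-8 + 45*((⅓)*0))) = -56226/(26974 + 4/(-8 + 45*0)) = -56226/(26974 + 4/(-8 + 0)) = -56226/(26974 + 4/(-8)) = -56226/(26974 + 4*(-⅛)) = -56226/(26974 - ½) = -56226/53947/2 = -56226*2/53947 = -112452/53947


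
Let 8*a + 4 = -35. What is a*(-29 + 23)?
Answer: 117/4 ≈ 29.250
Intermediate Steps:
a = -39/8 (a = -½ + (⅛)*(-35) = -½ - 35/8 = -39/8 ≈ -4.8750)
a*(-29 + 23) = -39*(-29 + 23)/8 = -39/8*(-6) = 117/4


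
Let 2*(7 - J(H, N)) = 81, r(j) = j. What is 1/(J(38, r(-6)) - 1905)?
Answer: -2/3877 ≈ -0.00051586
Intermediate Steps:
J(H, N) = -67/2 (J(H, N) = 7 - 1/2*81 = 7 - 81/2 = -67/2)
1/(J(38, r(-6)) - 1905) = 1/(-67/2 - 1905) = 1/(-3877/2) = -2/3877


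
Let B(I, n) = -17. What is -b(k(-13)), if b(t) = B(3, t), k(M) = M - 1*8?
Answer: 17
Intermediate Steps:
k(M) = -8 + M (k(M) = M - 8 = -8 + M)
b(t) = -17
-b(k(-13)) = -1*(-17) = 17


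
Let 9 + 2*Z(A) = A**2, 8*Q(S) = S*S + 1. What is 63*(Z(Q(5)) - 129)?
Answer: -258489/32 ≈ -8077.8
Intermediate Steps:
Q(S) = 1/8 + S**2/8 (Q(S) = (S*S + 1)/8 = (S**2 + 1)/8 = (1 + S**2)/8 = 1/8 + S**2/8)
Z(A) = -9/2 + A**2/2
63*(Z(Q(5)) - 129) = 63*((-9/2 + (1/8 + (1/8)*5**2)**2/2) - 129) = 63*((-9/2 + (1/8 + (1/8)*25)**2/2) - 129) = 63*((-9/2 + (1/8 + 25/8)**2/2) - 129) = 63*((-9/2 + (13/4)**2/2) - 129) = 63*((-9/2 + (1/2)*(169/16)) - 129) = 63*((-9/2 + 169/32) - 129) = 63*(25/32 - 129) = 63*(-4103/32) = -258489/32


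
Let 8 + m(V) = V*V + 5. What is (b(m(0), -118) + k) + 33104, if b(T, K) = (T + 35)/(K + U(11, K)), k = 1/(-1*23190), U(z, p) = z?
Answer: 82141206133/2481330 ≈ 33104.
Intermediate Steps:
m(V) = -3 + V**2 (m(V) = -8 + (V*V + 5) = -8 + (V**2 + 5) = -8 + (5 + V**2) = -3 + V**2)
k = -1/23190 (k = 1/(-23190) = -1/23190 ≈ -4.3122e-5)
b(T, K) = (35 + T)/(11 + K) (b(T, K) = (T + 35)/(K + 11) = (35 + T)/(11 + K))
(b(m(0), -118) + k) + 33104 = ((35 + (-3 + 0**2))/(11 - 118) - 1/23190) + 33104 = ((35 + (-3 + 0))/(-107) - 1/23190) + 33104 = (-(35 - 3)/107 - 1/23190) + 33104 = (-1/107*32 - 1/23190) + 33104 = (-32/107 - 1/23190) + 33104 = -742187/2481330 + 33104 = 82141206133/2481330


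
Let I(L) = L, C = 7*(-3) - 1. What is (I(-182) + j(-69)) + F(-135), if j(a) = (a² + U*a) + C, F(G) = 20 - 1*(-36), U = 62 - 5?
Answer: 680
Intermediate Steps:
C = -22 (C = -21 - 1 = -22)
U = 57
F(G) = 56 (F(G) = 20 + 36 = 56)
j(a) = -22 + a² + 57*a (j(a) = (a² + 57*a) - 22 = -22 + a² + 57*a)
(I(-182) + j(-69)) + F(-135) = (-182 + (-22 + (-69)² + 57*(-69))) + 56 = (-182 + (-22 + 4761 - 3933)) + 56 = (-182 + 806) + 56 = 624 + 56 = 680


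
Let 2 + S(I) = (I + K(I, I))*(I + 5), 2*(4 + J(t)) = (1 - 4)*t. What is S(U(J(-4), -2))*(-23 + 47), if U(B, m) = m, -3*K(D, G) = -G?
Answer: -240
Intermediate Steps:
K(D, G) = G/3 (K(D, G) = -(-1)*G/3 = G/3)
J(t) = -4 - 3*t/2 (J(t) = -4 + ((1 - 4)*t)/2 = -4 + (-3*t)/2 = -4 - 3*t/2)
S(I) = -2 + 4*I*(5 + I)/3 (S(I) = -2 + (I + I/3)*(I + 5) = -2 + (4*I/3)*(5 + I) = -2 + 4*I*(5 + I)/3)
S(U(J(-4), -2))*(-23 + 47) = (-2 + (4/3)*(-2)**2 + (20/3)*(-2))*(-23 + 47) = (-2 + (4/3)*4 - 40/3)*24 = (-2 + 16/3 - 40/3)*24 = -10*24 = -240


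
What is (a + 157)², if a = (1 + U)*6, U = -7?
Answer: 14641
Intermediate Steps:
a = -36 (a = (1 - 7)*6 = -6*6 = -36)
(a + 157)² = (-36 + 157)² = 121² = 14641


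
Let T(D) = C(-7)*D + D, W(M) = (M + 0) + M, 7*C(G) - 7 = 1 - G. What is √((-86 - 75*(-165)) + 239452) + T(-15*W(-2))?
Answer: 1320/7 + √251741 ≈ 690.31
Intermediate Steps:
C(G) = 8/7 - G/7 (C(G) = 1 + (1 - G)/7 = 1 + (⅐ - G/7) = 8/7 - G/7)
W(M) = 2*M (W(M) = M + M = 2*M)
T(D) = 22*D/7 (T(D) = (8/7 - ⅐*(-7))*D + D = (8/7 + 1)*D + D = 15*D/7 + D = 22*D/7)
√((-86 - 75*(-165)) + 239452) + T(-15*W(-2)) = √((-86 - 75*(-165)) + 239452) + 22*(-30*(-2))/7 = √((-86 + 12375) + 239452) + 22*(-15*(-4))/7 = √(12289 + 239452) + (22/7)*60 = √251741 + 1320/7 = 1320/7 + √251741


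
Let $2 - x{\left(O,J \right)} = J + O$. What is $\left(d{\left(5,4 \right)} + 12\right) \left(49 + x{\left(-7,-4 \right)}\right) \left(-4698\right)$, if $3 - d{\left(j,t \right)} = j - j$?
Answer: $-4369140$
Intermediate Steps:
$d{\left(j,t \right)} = 3$ ($d{\left(j,t \right)} = 3 - \left(j - j\right) = 3 - 0 = 3 + 0 = 3$)
$x{\left(O,J \right)} = 2 - J - O$ ($x{\left(O,J \right)} = 2 - \left(J + O\right) = 2 - J - O$)
$\left(d{\left(5,4 \right)} + 12\right) \left(49 + x{\left(-7,-4 \right)}\right) \left(-4698\right) = \left(3 + 12\right) \left(49 - -13\right) \left(-4698\right) = 15 \left(49 + \left(2 + 4 + 7\right)\right) \left(-4698\right) = 15 \left(49 + 13\right) \left(-4698\right) = 15 \cdot 62 \left(-4698\right) = 930 \left(-4698\right) = -4369140$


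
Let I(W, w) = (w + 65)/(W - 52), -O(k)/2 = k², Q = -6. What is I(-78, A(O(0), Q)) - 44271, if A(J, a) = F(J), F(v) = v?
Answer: -88543/2 ≈ -44272.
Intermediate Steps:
O(k) = -2*k²
A(J, a) = J
I(W, w) = (65 + w)/(-52 + W)
I(-78, A(O(0), Q)) - 44271 = (65 - 2*0²)/(-52 - 78) - 44271 = (65 - 2*0)/(-130) - 44271 = -(65 + 0)/130 - 44271 = -1/130*65 - 44271 = -½ - 44271 = -88543/2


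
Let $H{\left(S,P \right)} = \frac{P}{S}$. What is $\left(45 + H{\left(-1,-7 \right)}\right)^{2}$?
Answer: $2704$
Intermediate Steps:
$\left(45 + H{\left(-1,-7 \right)}\right)^{2} = \left(45 - \frac{7}{-1}\right)^{2} = \left(45 - -7\right)^{2} = \left(45 + 7\right)^{2} = 52^{2} = 2704$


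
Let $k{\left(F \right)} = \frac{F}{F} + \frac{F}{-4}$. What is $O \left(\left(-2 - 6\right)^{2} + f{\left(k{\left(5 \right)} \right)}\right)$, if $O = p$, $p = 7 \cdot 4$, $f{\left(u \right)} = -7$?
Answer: $1596$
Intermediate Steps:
$k{\left(F \right)} = 1 - \frac{F}{4}$ ($k{\left(F \right)} = 1 + F \left(- \frac{1}{4}\right) = 1 - \frac{F}{4}$)
$p = 28$
$O = 28$
$O \left(\left(-2 - 6\right)^{2} + f{\left(k{\left(5 \right)} \right)}\right) = 28 \left(\left(-2 - 6\right)^{2} - 7\right) = 28 \left(\left(-8\right)^{2} - 7\right) = 28 \left(64 - 7\right) = 28 \cdot 57 = 1596$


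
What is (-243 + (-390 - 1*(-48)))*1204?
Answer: -704340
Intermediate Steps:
(-243 + (-390 - 1*(-48)))*1204 = (-243 + (-390 + 48))*1204 = (-243 - 342)*1204 = -585*1204 = -704340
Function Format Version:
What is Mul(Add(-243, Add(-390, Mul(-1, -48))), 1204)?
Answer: -704340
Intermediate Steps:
Mul(Add(-243, Add(-390, Mul(-1, -48))), 1204) = Mul(Add(-243, Add(-390, 48)), 1204) = Mul(Add(-243, -342), 1204) = Mul(-585, 1204) = -704340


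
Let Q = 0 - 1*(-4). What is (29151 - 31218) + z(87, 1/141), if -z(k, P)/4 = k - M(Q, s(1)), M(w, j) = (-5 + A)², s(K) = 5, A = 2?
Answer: -2379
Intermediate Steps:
Q = 4 (Q = 0 + 4 = 4)
M(w, j) = 9 (M(w, j) = (-5 + 2)² = (-3)² = 9)
z(k, P) = 36 - 4*k (z(k, P) = -4*(k - 1*9) = -4*(k - 9) = -4*(-9 + k) = 36 - 4*k)
(29151 - 31218) + z(87, 1/141) = (29151 - 31218) + (36 - 4*87) = -2067 + (36 - 348) = -2067 - 312 = -2379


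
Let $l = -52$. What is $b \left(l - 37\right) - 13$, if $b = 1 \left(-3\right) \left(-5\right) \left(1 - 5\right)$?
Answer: $5327$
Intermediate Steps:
$b = -60$ ($b = \left(-3\right) \left(-5\right) \left(-4\right) = 15 \left(-4\right) = -60$)
$b \left(l - 37\right) - 13 = - 60 \left(-52 - 37\right) - 13 = \left(-60\right) \left(-89\right) - 13 = 5340 - 13 = 5327$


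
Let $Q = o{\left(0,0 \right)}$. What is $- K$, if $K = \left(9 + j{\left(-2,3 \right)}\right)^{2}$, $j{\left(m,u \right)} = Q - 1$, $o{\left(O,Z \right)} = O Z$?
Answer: $-64$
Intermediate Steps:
$Q = 0$ ($Q = 0 \cdot 0 = 0$)
$j{\left(m,u \right)} = -1$ ($j{\left(m,u \right)} = 0 - 1 = -1$)
$K = 64$ ($K = \left(9 - 1\right)^{2} = 8^{2} = 64$)
$- K = \left(-1\right) 64 = -64$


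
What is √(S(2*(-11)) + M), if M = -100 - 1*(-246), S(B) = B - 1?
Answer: √123 ≈ 11.091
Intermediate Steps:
S(B) = -1 + B
M = 146 (M = -100 + 246 = 146)
√(S(2*(-11)) + M) = √((-1 + 2*(-11)) + 146) = √((-1 - 22) + 146) = √(-23 + 146) = √123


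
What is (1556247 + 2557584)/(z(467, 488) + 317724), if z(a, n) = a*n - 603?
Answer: 4113831/545017 ≈ 7.5481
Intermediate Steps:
z(a, n) = -603 + a*n
(1556247 + 2557584)/(z(467, 488) + 317724) = (1556247 + 2557584)/((-603 + 467*488) + 317724) = 4113831/((-603 + 227896) + 317724) = 4113831/(227293 + 317724) = 4113831/545017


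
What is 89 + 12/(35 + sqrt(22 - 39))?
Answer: 18493/207 - 2*I*sqrt(17)/207 ≈ 89.338 - 0.039837*I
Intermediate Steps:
89 + 12/(35 + sqrt(22 - 39)) = 89 + 12/(35 + sqrt(-17)) = 89 + 12/(35 + I*sqrt(17))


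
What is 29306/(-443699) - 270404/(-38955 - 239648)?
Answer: 111813244878/123615872497 ≈ 0.90452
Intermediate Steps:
29306/(-443699) - 270404/(-38955 - 239648) = 29306*(-1/443699) - 270404/(-278603) = -29306/443699 - 270404*(-1/278603) = -29306/443699 + 270404/278603 = 111813244878/123615872497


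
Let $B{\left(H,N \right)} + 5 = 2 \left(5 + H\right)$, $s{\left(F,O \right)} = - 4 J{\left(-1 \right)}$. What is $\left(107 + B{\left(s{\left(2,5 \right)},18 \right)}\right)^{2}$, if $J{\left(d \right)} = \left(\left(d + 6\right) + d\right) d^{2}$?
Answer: $6400$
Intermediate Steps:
$J{\left(d \right)} = d^{2} \left(6 + 2 d\right)$ ($J{\left(d \right)} = \left(\left(6 + d\right) + d\right) d^{2} = \left(6 + 2 d\right) d^{2} = d^{2} \left(6 + 2 d\right)$)
$s{\left(F,O \right)} = -16$ ($s{\left(F,O \right)} = - 4 \cdot 2 \left(-1\right)^{2} \left(3 - 1\right) = - 4 \cdot 2 \cdot 1 \cdot 2 = \left(-4\right) 4 = -16$)
$B{\left(H,N \right)} = 5 + 2 H$ ($B{\left(H,N \right)} = -5 + 2 \left(5 + H\right) = -5 + \left(10 + 2 H\right) = 5 + 2 H$)
$\left(107 + B{\left(s{\left(2,5 \right)},18 \right)}\right)^{2} = \left(107 + \left(5 + 2 \left(-16\right)\right)\right)^{2} = \left(107 + \left(5 - 32\right)\right)^{2} = \left(107 - 27\right)^{2} = 80^{2} = 6400$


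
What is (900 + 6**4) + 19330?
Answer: 21526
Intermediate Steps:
(900 + 6**4) + 19330 = (900 + 1296) + 19330 = 2196 + 19330 = 21526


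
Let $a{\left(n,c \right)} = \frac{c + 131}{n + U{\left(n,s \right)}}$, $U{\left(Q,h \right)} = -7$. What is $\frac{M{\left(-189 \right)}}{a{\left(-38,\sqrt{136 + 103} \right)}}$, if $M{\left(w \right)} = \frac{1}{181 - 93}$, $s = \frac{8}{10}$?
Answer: $- \frac{5895}{1489136} + \frac{45 \sqrt{239}}{1489136} \approx -0.0034915$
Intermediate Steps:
$s = \frac{4}{5}$ ($s = 8 \cdot \frac{1}{10} = \frac{4}{5} \approx 0.8$)
$M{\left(w \right)} = \frac{1}{88}$
$a{\left(n,c \right)} = \frac{131 + c}{-7 + n}$ ($a{\left(n,c \right)} = \frac{c + 131}{n - 7} = \frac{131 + c}{-7 + n}$)
$\frac{M{\left(-189 \right)}}{a{\left(-38,\sqrt{136 + 103} \right)}} = \frac{1}{88 \frac{131 + \sqrt{136 + 103}}{-7 - 38}} = \frac{1}{88 \frac{131 + \sqrt{239}}{-45}} = \frac{1}{88 \left(- \frac{131 + \sqrt{239}}{45}\right)} = \frac{1}{88 \left(- \frac{131}{45} - \frac{\sqrt{239}}{45}\right)}$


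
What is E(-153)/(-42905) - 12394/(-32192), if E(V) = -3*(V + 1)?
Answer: 258542509/690598880 ≈ 0.37437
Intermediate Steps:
E(V) = -3 - 3*V (E(V) = -3*(1 + V) = -3 - 3*V)
E(-153)/(-42905) - 12394/(-32192) = (-3 - 3*(-153))/(-42905) - 12394/(-32192) = (-3 + 459)*(-1/42905) - 12394*(-1/32192) = 456*(-1/42905) + 6197/16096 = -456/42905 + 6197/16096 = 258542509/690598880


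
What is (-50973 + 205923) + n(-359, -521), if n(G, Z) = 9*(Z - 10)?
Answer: 150171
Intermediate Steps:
n(G, Z) = -90 + 9*Z (n(G, Z) = 9*(-10 + Z) = -90 + 9*Z)
(-50973 + 205923) + n(-359, -521) = (-50973 + 205923) + (-90 + 9*(-521)) = 154950 + (-90 - 4689) = 154950 - 4779 = 150171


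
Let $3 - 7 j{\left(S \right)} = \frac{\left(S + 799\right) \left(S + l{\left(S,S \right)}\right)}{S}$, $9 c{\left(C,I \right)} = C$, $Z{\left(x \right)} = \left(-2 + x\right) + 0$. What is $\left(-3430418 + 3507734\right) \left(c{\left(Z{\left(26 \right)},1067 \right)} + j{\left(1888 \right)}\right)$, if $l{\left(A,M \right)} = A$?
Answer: $- \frac{413821004}{7} \approx -5.9117 \cdot 10^{7}$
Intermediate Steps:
$Z{\left(x \right)} = -2 + x$
$c{\left(C,I \right)} = \frac{C}{9}$
$j{\left(S \right)} = - \frac{1595}{7} - \frac{2 S}{7}$ ($j{\left(S \right)} = \frac{3}{7} - \frac{\left(S + 799\right) \left(S + S\right) \frac{1}{S}}{7} = \frac{3}{7} - \frac{\left(799 + S\right) 2 S \frac{1}{S}}{7} = \frac{3}{7} - \frac{2 S \left(799 + S\right) \frac{1}{S}}{7} = \frac{3}{7} - \frac{1598 + 2 S}{7} = \frac{3}{7} - \left(\frac{1598}{7} + \frac{2 S}{7}\right) = - \frac{1595}{7} - \frac{2 S}{7}$)
$\left(-3430418 + 3507734\right) \left(c{\left(Z{\left(26 \right)},1067 \right)} + j{\left(1888 \right)}\right) = \left(-3430418 + 3507734\right) \left(\frac{-2 + 26}{9} - \frac{5371}{7}\right) = 77316 \left(\frac{1}{9} \cdot 24 - \frac{5371}{7}\right) = 77316 \left(\frac{8}{3} - \frac{5371}{7}\right) = 77316 \left(- \frac{16057}{21}\right) = - \frac{413821004}{7}$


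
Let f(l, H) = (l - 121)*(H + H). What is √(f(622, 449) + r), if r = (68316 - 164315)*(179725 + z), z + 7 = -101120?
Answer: 4*I*√471554969 ≈ 86861.0*I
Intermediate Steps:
z = -101127 (z = -7 - 101120 = -101127)
f(l, H) = 2*H*(-121 + l) (f(l, H) = (-121 + l)*(2*H) = 2*H*(-121 + l))
r = -7545329402 (r = (68316 - 164315)*(179725 - 101127) = -95999*78598 = -7545329402)
√(f(622, 449) + r) = √(2*449*(-121 + 622) - 7545329402) = √(2*449*501 - 7545329402) = √(449898 - 7545329402) = √(-7544879504) = 4*I*√471554969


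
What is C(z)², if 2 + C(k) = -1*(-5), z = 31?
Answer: 9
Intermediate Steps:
C(k) = 3 (C(k) = -2 - 1*(-5) = -2 + 5 = 3)
C(z)² = 3² = 9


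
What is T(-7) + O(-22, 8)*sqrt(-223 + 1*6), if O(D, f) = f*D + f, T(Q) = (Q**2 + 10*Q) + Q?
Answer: -28 - 168*I*sqrt(217) ≈ -28.0 - 2474.8*I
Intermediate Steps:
T(Q) = Q**2 + 11*Q
O(D, f) = f + D*f (O(D, f) = D*f + f = f + D*f)
T(-7) + O(-22, 8)*sqrt(-223 + 1*6) = -7*(11 - 7) + (8*(1 - 22))*sqrt(-223 + 1*6) = -7*4 + (8*(-21))*sqrt(-223 + 6) = -28 - 168*I*sqrt(217)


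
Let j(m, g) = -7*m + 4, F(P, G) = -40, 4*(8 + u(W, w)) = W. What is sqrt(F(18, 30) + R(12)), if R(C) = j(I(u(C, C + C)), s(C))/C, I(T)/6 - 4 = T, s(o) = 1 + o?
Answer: I*sqrt(1302)/6 ≈ 6.0139*I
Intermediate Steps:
u(W, w) = -8 + W/4
I(T) = 24 + 6*T
j(m, g) = 4 - 7*m
R(C) = (172 - 21*C/2)/C (R(C) = (4 - 7*(24 + 6*(-8 + C/4)))/C = (4 - 7*(24 + (-48 + 3*C/2)))/C = (4 - 7*(-24 + 3*C/2))/C = (4 + (168 - 21*C/2))/C = (172 - 21*C/2)/C)
sqrt(F(18, 30) + R(12)) = sqrt(-40 + (-21/2 + 172/12)) = sqrt(-40 + (-21/2 + 172*(1/12))) = sqrt(-40 + (-21/2 + 43/3)) = sqrt(-40 + 23/6) = sqrt(-217/6) = I*sqrt(1302)/6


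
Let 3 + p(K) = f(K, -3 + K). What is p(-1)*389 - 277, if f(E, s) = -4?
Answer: -3000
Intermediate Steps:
p(K) = -7 (p(K) = -3 - 4 = -7)
p(-1)*389 - 277 = -7*389 - 277 = -2723 - 277 = -3000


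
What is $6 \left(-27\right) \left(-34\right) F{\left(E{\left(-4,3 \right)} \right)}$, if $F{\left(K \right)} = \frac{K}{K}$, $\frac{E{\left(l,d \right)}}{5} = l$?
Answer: $5508$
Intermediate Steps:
$E{\left(l,d \right)} = 5 l$
$F{\left(K \right)} = 1$
$6 \left(-27\right) \left(-34\right) F{\left(E{\left(-4,3 \right)} \right)} = 6 \left(-27\right) \left(-34\right) 1 = \left(-162\right) \left(-34\right) 1 = 5508 \cdot 1 = 5508$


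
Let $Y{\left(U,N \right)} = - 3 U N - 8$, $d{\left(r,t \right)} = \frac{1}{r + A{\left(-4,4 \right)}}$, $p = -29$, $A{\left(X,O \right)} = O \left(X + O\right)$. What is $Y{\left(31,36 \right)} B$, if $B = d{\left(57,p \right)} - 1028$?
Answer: $\frac{196644820}{57} \approx 3.4499 \cdot 10^{6}$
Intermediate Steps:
$A{\left(X,O \right)} = O \left(O + X\right)$
$d{\left(r,t \right)} = \frac{1}{r}$ ($d{\left(r,t \right)} = \frac{1}{r + 4 \left(4 - 4\right)} = \frac{1}{r + 4 \cdot 0} = \frac{1}{r + 0} = \frac{1}{r}$)
$Y{\left(U,N \right)} = -8 - 3 N U$ ($Y{\left(U,N \right)} = - 3 N U - 8 = -8 - 3 N U$)
$B = - \frac{58595}{57}$ ($B = \frac{1}{57} - 1028 = - \frac{58595}{57} \approx -1028.0$)
$Y{\left(31,36 \right)} B = \left(-8 - 108 \cdot 31\right) \left(- \frac{58595}{57}\right) = \left(-8 - 3348\right) \left(- \frac{58595}{57}\right) = \left(-3356\right) \left(- \frac{58595}{57}\right) = \frac{196644820}{57}$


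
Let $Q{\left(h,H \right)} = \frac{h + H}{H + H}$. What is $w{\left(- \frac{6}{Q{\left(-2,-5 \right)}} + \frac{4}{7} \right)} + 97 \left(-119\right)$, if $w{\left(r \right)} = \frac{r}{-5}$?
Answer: $- \frac{57707}{5} \approx -11541.0$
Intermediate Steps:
$Q{\left(h,H \right)} = \frac{H + h}{2 H}$
$w{\left(r \right)} = - \frac{r}{5}$ ($w{\left(r \right)} = r \left(- \frac{1}{5}\right) = - \frac{r}{5}$)
$w{\left(- \frac{6}{Q{\left(-2,-5 \right)}} + \frac{4}{7} \right)} + 97 \left(-119\right) = - \frac{- \frac{6}{\frac{1}{2} \frac{1}{-5} \left(-5 - 2\right)} + \frac{4}{7}}{5} + 97 \left(-119\right) = - \frac{- \frac{6}{\frac{1}{2} \left(- \frac{1}{5}\right) \left(-7\right)} + 4 \cdot \frac{1}{7}}{5} - 11543 = - \frac{- \frac{6}{\frac{7}{10}} + \frac{4}{7}}{5} - 11543 = - \frac{\left(-6\right) \frac{10}{7} + \frac{4}{7}}{5} - 11543 = - \frac{- \frac{60}{7} + \frac{4}{7}}{5} - 11543 = \left(- \frac{1}{5}\right) \left(-8\right) - 11543 = \frac{8}{5} - 11543 = - \frac{57707}{5}$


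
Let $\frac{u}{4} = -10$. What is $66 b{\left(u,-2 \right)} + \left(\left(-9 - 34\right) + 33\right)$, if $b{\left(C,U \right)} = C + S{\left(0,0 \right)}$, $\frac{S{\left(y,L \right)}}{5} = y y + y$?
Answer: $-2650$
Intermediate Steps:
$u = -40$ ($u = 4 \left(-10\right) = -40$)
$S{\left(y,L \right)} = 5 y + 5 y^{2}$ ($S{\left(y,L \right)} = 5 \left(y y + y\right) = 5 \left(y^{2} + y\right) = 5 \left(y + y^{2}\right) = 5 y + 5 y^{2}$)
$b{\left(C,U \right)} = C$ ($b{\left(C,U \right)} = C + 5 \cdot 0 \left(1 + 0\right) = C + 5 \cdot 0 \cdot 1 = C + 0 = C$)
$66 b{\left(u,-2 \right)} + \left(\left(-9 - 34\right) + 33\right) = 66 \left(-40\right) + \left(\left(-9 - 34\right) + 33\right) = -2640 + \left(-43 + 33\right) = -2640 - 10 = -2650$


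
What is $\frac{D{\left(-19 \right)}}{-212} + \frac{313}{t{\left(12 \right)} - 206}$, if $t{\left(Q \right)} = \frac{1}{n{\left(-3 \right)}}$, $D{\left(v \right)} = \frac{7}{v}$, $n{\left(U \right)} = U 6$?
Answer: $- \frac{22667789}{14939852} \approx -1.5173$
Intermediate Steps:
$n{\left(U \right)} = 6 U$
$t{\left(Q \right)} = - \frac{1}{18}$ ($t{\left(Q \right)} = \frac{1}{6 \left(-3\right)} = \frac{1}{-18} = - \frac{1}{18}$)
$\frac{D{\left(-19 \right)}}{-212} + \frac{313}{t{\left(12 \right)} - 206} = \frac{7 \frac{1}{-19}}{-212} + \frac{313}{- \frac{1}{18} - 206} = 7 \left(- \frac{1}{19}\right) \left(- \frac{1}{212}\right) + \frac{313}{- \frac{3709}{18}} = \left(- \frac{7}{19}\right) \left(- \frac{1}{212}\right) + 313 \left(- \frac{18}{3709}\right) = \frac{7}{4028} - \frac{5634}{3709} = - \frac{22667789}{14939852}$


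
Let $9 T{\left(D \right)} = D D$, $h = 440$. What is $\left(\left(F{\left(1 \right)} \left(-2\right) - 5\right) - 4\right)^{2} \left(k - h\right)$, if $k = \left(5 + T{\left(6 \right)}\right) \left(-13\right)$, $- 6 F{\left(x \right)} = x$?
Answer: $- \frac{376532}{9} \approx -41837.0$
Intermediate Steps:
$F{\left(x \right)} = - \frac{x}{6}$
$T{\left(D \right)} = \frac{D^{2}}{9}$ ($T{\left(D \right)} = \frac{D D}{9} = \frac{D^{2}}{9}$)
$k = -117$ ($k = \left(5 + \frac{6^{2}}{9}\right) \left(-13\right) = \left(5 + \frac{1}{9} \cdot 36\right) \left(-13\right) = \left(5 + 4\right) \left(-13\right) = 9 \left(-13\right) = -117$)
$\left(\left(F{\left(1 \right)} \left(-2\right) - 5\right) - 4\right)^{2} \left(k - h\right) = \left(\left(\left(- \frac{1}{6}\right) 1 \left(-2\right) - 5\right) - 4\right)^{2} \left(-117 - 440\right) = \left(\left(\left(- \frac{1}{6}\right) \left(-2\right) - 5\right) - 4\right)^{2} \left(-117 - 440\right) = \left(\left(\frac{1}{3} - 5\right) - 4\right)^{2} \left(-557\right) = \left(- \frac{14}{3} - 4\right)^{2} \left(-557\right) = \left(- \frac{26}{3}\right)^{2} \left(-557\right) = \frac{676}{9} \left(-557\right) = - \frac{376532}{9}$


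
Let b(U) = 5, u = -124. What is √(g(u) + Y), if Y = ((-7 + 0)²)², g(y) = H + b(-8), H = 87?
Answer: 3*√277 ≈ 49.930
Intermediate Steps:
g(y) = 92 (g(y) = 87 + 5 = 92)
Y = 2401 (Y = ((-7)²)² = 49² = 2401)
√(g(u) + Y) = √(92 + 2401) = √2493 = 3*√277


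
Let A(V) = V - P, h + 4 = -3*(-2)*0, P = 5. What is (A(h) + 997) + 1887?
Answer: 2875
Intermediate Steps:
h = -4 (h = -4 - 3*(-2)*0 = -4 + 6*0 = -4 + 0 = -4)
A(V) = -5 + V (A(V) = V - 1*5 = V - 5 = -5 + V)
(A(h) + 997) + 1887 = ((-5 - 4) + 997) + 1887 = (-9 + 997) + 1887 = 988 + 1887 = 2875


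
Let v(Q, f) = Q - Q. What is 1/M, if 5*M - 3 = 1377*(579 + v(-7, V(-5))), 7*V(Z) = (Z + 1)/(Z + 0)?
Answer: 5/797286 ≈ 6.2713e-6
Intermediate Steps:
V(Z) = (1 + Z)/(7*Z) (V(Z) = ((Z + 1)/(Z + 0))/7 = ((1 + Z)/Z)/7 = (1 + Z)/(7*Z))
v(Q, f) = 0
M = 797286/5 (M = ⅗ + (1377*(579 + 0))/5 = ⅗ + (1377*579)/5 = ⅗ + (⅕)*797283 = ⅗ + 797283/5 = 797286/5 ≈ 1.5946e+5)
1/M = 1/(797286/5) = 5/797286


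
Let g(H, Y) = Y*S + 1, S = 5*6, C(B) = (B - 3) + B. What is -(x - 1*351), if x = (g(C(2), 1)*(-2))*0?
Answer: 351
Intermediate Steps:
C(B) = -3 + 2*B (C(B) = (-3 + B) + B = -3 + 2*B)
S = 30
g(H, Y) = 1 + 30*Y (g(H, Y) = Y*30 + 1 = 30*Y + 1 = 1 + 30*Y)
x = 0 (x = ((1 + 30*1)*(-2))*0 = ((1 + 30)*(-2))*0 = (31*(-2))*0 = -62*0 = 0)
-(x - 1*351) = -(0 - 1*351) = -(0 - 351) = -1*(-351) = 351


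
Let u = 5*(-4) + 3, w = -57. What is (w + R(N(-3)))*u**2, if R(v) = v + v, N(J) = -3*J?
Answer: -11271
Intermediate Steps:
u = -17 (u = -20 + 3 = -17)
R(v) = 2*v
(w + R(N(-3)))*u**2 = (-57 + 2*(-3*(-3)))*(-17)**2 = (-57 + 2*9)*289 = (-57 + 18)*289 = -39*289 = -11271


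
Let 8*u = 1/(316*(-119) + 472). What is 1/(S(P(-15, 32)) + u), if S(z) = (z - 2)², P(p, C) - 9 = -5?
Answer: 297056/1188223 ≈ 0.25000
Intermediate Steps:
P(p, C) = 4 (P(p, C) = 9 - 5 = 4)
S(z) = (-2 + z)²
u = -1/297056 (u = 1/(8*(316*(-119) + 472)) = 1/(8*(-37604 + 472)) = (⅛)/(-37132) = (⅛)*(-1/37132) = -1/297056 ≈ -3.3664e-6)
1/(S(P(-15, 32)) + u) = 1/((-2 + 4)² - 1/297056) = 1/(2² - 1/297056) = 1/(4 - 1/297056) = 1/(1188223/297056) = 297056/1188223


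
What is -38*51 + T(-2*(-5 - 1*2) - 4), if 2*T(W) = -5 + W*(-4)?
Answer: -3921/2 ≈ -1960.5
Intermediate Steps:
T(W) = -5/2 - 2*W (T(W) = (-5 + W*(-4))/2 = (-5 - 4*W)/2 = -5/2 - 2*W)
-38*51 + T(-2*(-5 - 1*2) - 4) = -38*51 + (-5/2 - 2*(-2*(-5 - 1*2) - 4)) = -1938 + (-5/2 - 2*(-2*(-5 - 2) - 4)) = -1938 + (-5/2 - 2*(-2*(-7) - 4)) = -1938 + (-5/2 - 2*(14 - 4)) = -1938 + (-5/2 - 2*10) = -1938 + (-5/2 - 20) = -1938 - 45/2 = -3921/2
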